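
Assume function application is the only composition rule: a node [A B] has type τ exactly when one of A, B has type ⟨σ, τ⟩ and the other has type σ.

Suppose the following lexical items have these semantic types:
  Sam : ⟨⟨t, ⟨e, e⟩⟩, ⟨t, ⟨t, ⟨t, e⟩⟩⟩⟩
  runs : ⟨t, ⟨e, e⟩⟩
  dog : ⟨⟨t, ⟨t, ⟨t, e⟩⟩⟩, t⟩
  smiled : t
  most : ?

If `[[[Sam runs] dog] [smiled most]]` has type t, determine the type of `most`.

At [[[Sam runs] dog] [smiled most]] (required: t): [[Sam runs] dog] is t, which is not a function with range t; hence [smiled most] is the functor — type ⟨t, t⟩.
At [smiled most] (required: ⟨t, t⟩): smiled is t, which is not a function with range ⟨t, t⟩; hence most is the functor — type ⟨t, ⟨t, t⟩⟩.

⟨t, ⟨t, t⟩⟩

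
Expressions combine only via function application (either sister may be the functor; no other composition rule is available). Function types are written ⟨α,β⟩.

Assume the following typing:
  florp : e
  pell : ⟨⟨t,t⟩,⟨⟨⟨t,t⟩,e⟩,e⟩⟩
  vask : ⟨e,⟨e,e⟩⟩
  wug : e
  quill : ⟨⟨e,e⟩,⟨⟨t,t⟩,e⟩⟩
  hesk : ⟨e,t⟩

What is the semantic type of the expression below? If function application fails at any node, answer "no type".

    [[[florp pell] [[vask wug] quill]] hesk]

[florp pell]: e and ⟨⟨t,t⟩,⟨⟨⟨t,t⟩,e⟩,e⟩⟩ cannot combine by function application — type clash.

no type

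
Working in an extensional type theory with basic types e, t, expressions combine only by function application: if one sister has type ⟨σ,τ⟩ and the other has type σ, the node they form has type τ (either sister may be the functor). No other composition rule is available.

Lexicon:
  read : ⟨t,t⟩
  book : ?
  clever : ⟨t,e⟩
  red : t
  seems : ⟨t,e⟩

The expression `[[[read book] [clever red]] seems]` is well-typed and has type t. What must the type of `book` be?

[[[read book] [clever red]] seems] must have type t. The sister seems has type ⟨t,e⟩; that is not a function onto t, so [[read book] [clever red]] must be the functor, of type ⟨⟨t,e⟩,t⟩.
[[read book] [clever red]] must have type ⟨⟨t,e⟩,t⟩. The sister [clever red] has type e; that is not a function onto ⟨⟨t,e⟩,t⟩, so [read book] must be the functor, of type ⟨e,⟨⟨t,e⟩,t⟩⟩.
[read book] must have type ⟨e,⟨⟨t,e⟩,t⟩⟩. The sister read has type ⟨t,t⟩; that is not a function onto ⟨e,⟨⟨t,e⟩,t⟩⟩, so book must be the functor, of type ⟨⟨t,t⟩,⟨e,⟨⟨t,e⟩,t⟩⟩⟩.

⟨⟨t,t⟩,⟨e,⟨⟨t,e⟩,t⟩⟩⟩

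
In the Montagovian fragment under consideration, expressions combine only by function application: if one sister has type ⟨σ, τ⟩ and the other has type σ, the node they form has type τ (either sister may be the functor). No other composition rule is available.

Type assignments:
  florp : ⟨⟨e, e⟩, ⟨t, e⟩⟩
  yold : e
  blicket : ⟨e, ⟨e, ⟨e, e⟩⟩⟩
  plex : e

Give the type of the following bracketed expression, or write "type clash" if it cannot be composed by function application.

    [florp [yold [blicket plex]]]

At [blicket plex], blicket : ⟨e, ⟨e, ⟨e, e⟩⟩⟩ takes plex : e, giving ⟨e, ⟨e, e⟩⟩.
At [yold [blicket plex]], [blicket plex] : ⟨e, ⟨e, e⟩⟩ takes yold : e, giving ⟨e, e⟩.
At [florp [yold [blicket plex]]], florp : ⟨⟨e, e⟩, ⟨t, e⟩⟩ takes [yold [blicket plex]] : ⟨e, e⟩, giving ⟨t, e⟩.

⟨t, e⟩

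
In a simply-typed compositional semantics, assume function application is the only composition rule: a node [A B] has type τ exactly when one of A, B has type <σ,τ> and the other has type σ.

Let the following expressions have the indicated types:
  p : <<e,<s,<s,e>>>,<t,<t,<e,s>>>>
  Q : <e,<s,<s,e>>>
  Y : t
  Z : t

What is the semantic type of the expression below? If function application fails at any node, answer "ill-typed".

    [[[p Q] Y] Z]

[p Q] — p of type <<e,<s,<s,e>>>,<t,<t,<e,s>>>> combines with Q of type <e,<s,<s,e>>>: type <t,<t,<e,s>>>.
[[p Q] Y] — [p Q] of type <t,<t,<e,s>>> combines with Y of type t: type <t,<e,s>>.
[[[p Q] Y] Z] — [[p Q] Y] of type <t,<e,s>> combines with Z of type t: type <e,s>.

<e,s>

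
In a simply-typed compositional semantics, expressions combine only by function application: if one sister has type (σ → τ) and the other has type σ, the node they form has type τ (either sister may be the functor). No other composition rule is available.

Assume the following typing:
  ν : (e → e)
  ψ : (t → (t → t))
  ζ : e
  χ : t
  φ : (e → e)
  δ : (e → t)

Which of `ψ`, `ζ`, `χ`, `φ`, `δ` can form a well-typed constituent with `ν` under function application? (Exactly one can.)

ψ : (t → (t → t)) — does not combine with ν.
ζ — combines: ν : (e → e) takes ζ : e as argument, giving e.
χ : t — does not combine with ν.
φ : (e → e) — does not combine with ν.
δ : (e → t) — does not combine with ν.

ζ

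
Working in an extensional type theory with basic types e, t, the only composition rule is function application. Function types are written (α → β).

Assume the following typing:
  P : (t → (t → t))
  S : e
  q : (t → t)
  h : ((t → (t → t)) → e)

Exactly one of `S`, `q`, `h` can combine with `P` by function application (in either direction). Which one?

S : e — no; P wants t, and S wants nothing (atomic).
q : (t → t) — no; P wants t, and q wants t.
h — combines: h : ((t → (t → t)) → e) takes P : (t → (t → t)) as argument, giving e.

h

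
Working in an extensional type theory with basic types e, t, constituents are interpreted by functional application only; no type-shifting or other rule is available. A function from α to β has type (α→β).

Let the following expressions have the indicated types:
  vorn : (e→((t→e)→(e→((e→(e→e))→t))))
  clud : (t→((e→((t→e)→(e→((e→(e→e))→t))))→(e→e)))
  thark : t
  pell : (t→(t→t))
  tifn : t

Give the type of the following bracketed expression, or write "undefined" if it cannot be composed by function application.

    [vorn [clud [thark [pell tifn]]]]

(e→e)

[pell tifn]: (t→(t→t)) applied to t yields (t→t).
[thark [pell tifn]]: (t→t) applied to t yields t.
[clud [thark [pell tifn]]]: (t→((e→((t→e)→(e→((e→(e→e))→t))))→(e→e))) applied to t yields ((e→((t→e)→(e→((e→(e→e))→t))))→(e→e)).
[vorn [clud [thark [pell tifn]]]]: ((e→((t→e)→(e→((e→(e→e))→t))))→(e→e)) applied to (e→((t→e)→(e→((e→(e→e))→t)))) yields (e→e).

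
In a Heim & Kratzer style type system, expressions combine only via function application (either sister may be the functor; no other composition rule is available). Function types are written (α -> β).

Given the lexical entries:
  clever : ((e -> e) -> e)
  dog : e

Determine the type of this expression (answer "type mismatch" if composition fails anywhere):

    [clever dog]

type mismatch

[clever dog]: ((e -> e) -> e) and e cannot combine by function application — type clash.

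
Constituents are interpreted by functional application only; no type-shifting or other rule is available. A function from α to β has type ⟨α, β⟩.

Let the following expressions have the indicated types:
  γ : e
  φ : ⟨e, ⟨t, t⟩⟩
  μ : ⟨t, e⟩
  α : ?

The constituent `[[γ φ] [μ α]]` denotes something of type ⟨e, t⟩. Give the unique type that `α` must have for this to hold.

⟨⟨t, e⟩, ⟨⟨t, t⟩, ⟨e, t⟩⟩⟩

[[γ φ] [μ α]] must have type ⟨e, t⟩. The sister [γ φ] has type ⟨t, t⟩; that is not a function onto ⟨e, t⟩, so [μ α] must be the functor, of type ⟨⟨t, t⟩, ⟨e, t⟩⟩.
[μ α] must have type ⟨⟨t, t⟩, ⟨e, t⟩⟩. The sister μ has type ⟨t, e⟩; that is not a function onto ⟨⟨t, t⟩, ⟨e, t⟩⟩, so α must be the functor, of type ⟨⟨t, e⟩, ⟨⟨t, t⟩, ⟨e, t⟩⟩⟩.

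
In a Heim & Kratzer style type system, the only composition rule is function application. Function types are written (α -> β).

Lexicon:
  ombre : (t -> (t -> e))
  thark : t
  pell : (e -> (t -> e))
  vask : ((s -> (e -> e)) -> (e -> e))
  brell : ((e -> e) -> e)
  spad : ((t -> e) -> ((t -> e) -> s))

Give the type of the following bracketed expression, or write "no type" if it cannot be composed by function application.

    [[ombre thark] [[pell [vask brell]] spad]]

no type

[ombre thark]: (t -> (t -> e)) applied to t yields (t -> e).
At [vask brell]: neither ((s -> (e -> e)) -> (e -> e)) nor ((e -> e) -> e) can take the other as argument; the node is ill-typed.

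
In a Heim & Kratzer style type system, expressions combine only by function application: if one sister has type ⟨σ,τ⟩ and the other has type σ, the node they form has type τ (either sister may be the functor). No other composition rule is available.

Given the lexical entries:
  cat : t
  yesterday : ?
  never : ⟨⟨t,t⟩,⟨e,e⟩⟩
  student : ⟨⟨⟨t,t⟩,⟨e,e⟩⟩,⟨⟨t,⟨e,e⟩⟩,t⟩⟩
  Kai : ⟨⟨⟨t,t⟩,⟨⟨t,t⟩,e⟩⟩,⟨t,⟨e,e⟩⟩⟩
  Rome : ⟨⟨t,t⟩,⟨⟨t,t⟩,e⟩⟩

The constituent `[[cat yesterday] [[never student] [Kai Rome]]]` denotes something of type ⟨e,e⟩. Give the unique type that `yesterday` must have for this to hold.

⟨t,⟨t,⟨e,e⟩⟩⟩

For [[cat yesterday] [[never student] [Kai Rome]]] to have type ⟨e,e⟩ with [[never student] [Kai Rome]] of type t, [cat yesterday] must be the function: [cat yesterday] : ⟨t,⟨e,e⟩⟩.
For [cat yesterday] to have type ⟨t,⟨e,e⟩⟩ with cat of type t, yesterday must be the function: yesterday : ⟨t,⟨t,⟨e,e⟩⟩⟩.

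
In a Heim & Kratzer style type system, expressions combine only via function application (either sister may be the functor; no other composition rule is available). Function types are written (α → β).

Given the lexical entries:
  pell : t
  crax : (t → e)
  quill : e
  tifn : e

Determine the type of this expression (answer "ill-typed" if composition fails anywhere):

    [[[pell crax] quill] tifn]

[pell crax]: functor crax : (t → e), argument pell : t; result e.
[[pell crax] quill]: e and e cannot combine by function application — type clash.

ill-typed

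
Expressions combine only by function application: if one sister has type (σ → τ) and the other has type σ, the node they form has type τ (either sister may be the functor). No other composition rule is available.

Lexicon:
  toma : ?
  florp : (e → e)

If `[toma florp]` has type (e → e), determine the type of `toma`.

((e → e) → (e → e))

[toma florp] must have type (e → e). The sister florp has type (e → e); that is not a function onto (e → e), so toma must be the functor, of type ((e → e) → (e → e)).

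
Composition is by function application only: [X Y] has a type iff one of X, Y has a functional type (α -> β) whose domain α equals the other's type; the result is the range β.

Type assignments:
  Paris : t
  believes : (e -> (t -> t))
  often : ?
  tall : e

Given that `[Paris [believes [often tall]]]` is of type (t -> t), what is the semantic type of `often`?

[Paris [believes [often tall]]] is required to be (t -> t). Paris : t cannot yield (t -> t) as functor, so [believes [often tall]] : (t -> (t -> t)).
[believes [often tall]] is required to be (t -> (t -> t)). believes : (e -> (t -> t)) cannot yield (t -> (t -> t)) as functor, so [often tall] : ((e -> (t -> t)) -> (t -> (t -> t))).
[often tall] is required to be ((e -> (t -> t)) -> (t -> (t -> t))). tall : e cannot yield ((e -> (t -> t)) -> (t -> (t -> t))) as functor, so often : (e -> ((e -> (t -> t)) -> (t -> (t -> t)))).

(e -> ((e -> (t -> t)) -> (t -> (t -> t))))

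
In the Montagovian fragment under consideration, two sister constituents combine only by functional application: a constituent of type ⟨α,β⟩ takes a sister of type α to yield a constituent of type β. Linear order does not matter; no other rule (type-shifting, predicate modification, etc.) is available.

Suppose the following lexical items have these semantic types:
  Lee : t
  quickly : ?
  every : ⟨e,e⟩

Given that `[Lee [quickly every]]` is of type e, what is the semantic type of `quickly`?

⟨⟨e,e⟩,⟨t,e⟩⟩

[Lee [quickly every]] must have type e. The sister Lee has type t; that is not a function onto e, so [quickly every] must be the functor, of type ⟨t,e⟩.
[quickly every] must have type ⟨t,e⟩. The sister every has type ⟨e,e⟩; that is not a function onto ⟨t,e⟩, so quickly must be the functor, of type ⟨⟨e,e⟩,⟨t,e⟩⟩.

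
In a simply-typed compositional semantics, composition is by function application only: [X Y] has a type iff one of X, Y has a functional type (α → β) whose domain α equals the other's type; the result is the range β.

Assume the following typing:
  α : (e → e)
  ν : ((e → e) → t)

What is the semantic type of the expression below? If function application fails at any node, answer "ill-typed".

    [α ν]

t

[α ν]: functor ν : ((e → e) → t), argument α : (e → e); result t.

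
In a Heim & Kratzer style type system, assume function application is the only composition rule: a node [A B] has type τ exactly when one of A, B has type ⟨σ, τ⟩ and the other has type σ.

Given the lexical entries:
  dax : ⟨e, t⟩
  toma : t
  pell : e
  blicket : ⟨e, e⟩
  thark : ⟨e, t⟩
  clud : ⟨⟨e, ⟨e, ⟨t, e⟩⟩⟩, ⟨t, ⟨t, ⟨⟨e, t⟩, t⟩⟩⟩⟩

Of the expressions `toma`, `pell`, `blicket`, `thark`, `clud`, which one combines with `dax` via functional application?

toma : t — dax needs e; toma needs nothing (atomic); neither fits.
pell — combines: dax : ⟨e, t⟩ takes pell : e as argument, giving t.
blicket : ⟨e, e⟩ — dax needs e; blicket needs e; neither fits.
thark : ⟨e, t⟩ — dax needs e; thark needs e; neither fits.
clud : ⟨⟨e, ⟨e, ⟨t, e⟩⟩⟩, ⟨t, ⟨t, ⟨⟨e, t⟩, t⟩⟩⟩⟩ — dax needs e; clud needs ⟨e, ⟨e, ⟨t, e⟩⟩⟩; neither fits.

pell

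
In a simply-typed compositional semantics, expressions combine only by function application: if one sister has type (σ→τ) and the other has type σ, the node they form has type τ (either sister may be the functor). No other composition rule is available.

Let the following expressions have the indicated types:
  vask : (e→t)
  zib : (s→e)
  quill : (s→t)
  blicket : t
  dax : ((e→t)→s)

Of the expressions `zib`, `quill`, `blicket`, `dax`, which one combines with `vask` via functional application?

dax

zib : (s→e) — does not combine with vask.
quill : (s→t) — does not combine with vask.
blicket : t — does not combine with vask.
dax — combines: dax : ((e→t)→s) takes vask : (e→t) as argument, giving s.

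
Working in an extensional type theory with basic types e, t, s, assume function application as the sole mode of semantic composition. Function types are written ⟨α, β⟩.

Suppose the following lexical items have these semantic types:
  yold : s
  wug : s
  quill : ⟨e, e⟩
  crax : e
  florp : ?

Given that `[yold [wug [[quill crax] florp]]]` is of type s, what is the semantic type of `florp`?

[yold [wug [[quill crax] florp]]] must have type s. The sister yold has type s; that is not a function onto s, so [wug [[quill crax] florp]] must be the functor, of type ⟨s, s⟩.
[wug [[quill crax] florp]] must have type ⟨s, s⟩. The sister wug has type s; that is not a function onto ⟨s, s⟩, so [[quill crax] florp] must be the functor, of type ⟨s, ⟨s, s⟩⟩.
[[quill crax] florp] must have type ⟨s, ⟨s, s⟩⟩. The sister [quill crax] has type e; that is not a function onto ⟨s, ⟨s, s⟩⟩, so florp must be the functor, of type ⟨e, ⟨s, ⟨s, s⟩⟩⟩.

⟨e, ⟨s, ⟨s, s⟩⟩⟩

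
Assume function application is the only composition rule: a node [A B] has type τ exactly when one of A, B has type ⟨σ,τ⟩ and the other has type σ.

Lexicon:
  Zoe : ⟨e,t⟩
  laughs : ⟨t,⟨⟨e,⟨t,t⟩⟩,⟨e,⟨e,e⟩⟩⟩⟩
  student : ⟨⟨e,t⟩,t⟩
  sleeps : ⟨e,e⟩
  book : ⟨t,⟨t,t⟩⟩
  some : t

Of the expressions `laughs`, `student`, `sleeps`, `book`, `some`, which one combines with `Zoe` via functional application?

student

laughs : ⟨t,⟨⟨e,⟨t,t⟩⟩,⟨e,⟨e,e⟩⟩⟩⟩ — no; Zoe wants e, and laughs wants t.
student — combines: student : ⟨⟨e,t⟩,t⟩ takes Zoe : ⟨e,t⟩ as argument, giving t.
sleeps : ⟨e,e⟩ — no; Zoe wants e, and sleeps wants e.
book : ⟨t,⟨t,t⟩⟩ — no; Zoe wants e, and book wants t.
some : t — no; Zoe wants e, and some wants nothing (atomic).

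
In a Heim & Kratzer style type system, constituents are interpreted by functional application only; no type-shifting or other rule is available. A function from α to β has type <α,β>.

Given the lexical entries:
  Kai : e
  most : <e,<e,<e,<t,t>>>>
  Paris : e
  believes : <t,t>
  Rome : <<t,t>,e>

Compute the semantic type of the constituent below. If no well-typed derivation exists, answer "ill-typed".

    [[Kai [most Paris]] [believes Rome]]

<t,t>

[most Paris]: <e,<e,<e,<t,t>>>> applied to e yields <e,<e,<t,t>>>.
[Kai [most Paris]]: <e,<e,<t,t>>> applied to e yields <e,<t,t>>.
[believes Rome]: <<t,t>,e> applied to <t,t> yields e.
[[Kai [most Paris]] [believes Rome]]: <e,<t,t>> applied to e yields <t,t>.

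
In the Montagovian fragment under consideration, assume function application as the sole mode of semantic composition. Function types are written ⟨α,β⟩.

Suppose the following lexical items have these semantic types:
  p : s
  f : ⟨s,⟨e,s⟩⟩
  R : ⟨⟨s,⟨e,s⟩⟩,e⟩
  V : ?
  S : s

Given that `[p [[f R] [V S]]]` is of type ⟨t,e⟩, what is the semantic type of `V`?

At [p [[f R] [V S]]] (required: ⟨t,e⟩): p is s, which is not a function with range ⟨t,e⟩; hence [[f R] [V S]] is the functor — type ⟨s,⟨t,e⟩⟩.
At [[f R] [V S]] (required: ⟨s,⟨t,e⟩⟩): [f R] is e, which is not a function with range ⟨s,⟨t,e⟩⟩; hence [V S] is the functor — type ⟨e,⟨s,⟨t,e⟩⟩⟩.
At [V S] (required: ⟨e,⟨s,⟨t,e⟩⟩⟩): S is s, which is not a function with range ⟨e,⟨s,⟨t,e⟩⟩⟩; hence V is the functor — type ⟨s,⟨e,⟨s,⟨t,e⟩⟩⟩⟩.

⟨s,⟨e,⟨s,⟨t,e⟩⟩⟩⟩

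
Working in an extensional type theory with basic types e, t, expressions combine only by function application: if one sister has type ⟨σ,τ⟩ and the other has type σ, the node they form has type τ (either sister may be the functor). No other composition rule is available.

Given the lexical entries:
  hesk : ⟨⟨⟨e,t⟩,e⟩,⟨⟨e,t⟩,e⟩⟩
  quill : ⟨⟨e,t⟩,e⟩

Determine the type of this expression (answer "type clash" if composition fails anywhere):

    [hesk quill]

[hesk quill]: functor hesk : ⟨⟨⟨e,t⟩,e⟩,⟨⟨e,t⟩,e⟩⟩, argument quill : ⟨⟨e,t⟩,e⟩; result ⟨⟨e,t⟩,e⟩.

⟨⟨e,t⟩,e⟩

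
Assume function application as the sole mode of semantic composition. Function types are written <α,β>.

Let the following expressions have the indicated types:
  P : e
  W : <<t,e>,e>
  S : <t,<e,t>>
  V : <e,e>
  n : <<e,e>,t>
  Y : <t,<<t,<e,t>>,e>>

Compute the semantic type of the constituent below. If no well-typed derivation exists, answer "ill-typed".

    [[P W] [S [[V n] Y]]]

ill-typed

At [P W]: neither e nor <<t,e>,e> can take the other as argument; the node is ill-typed.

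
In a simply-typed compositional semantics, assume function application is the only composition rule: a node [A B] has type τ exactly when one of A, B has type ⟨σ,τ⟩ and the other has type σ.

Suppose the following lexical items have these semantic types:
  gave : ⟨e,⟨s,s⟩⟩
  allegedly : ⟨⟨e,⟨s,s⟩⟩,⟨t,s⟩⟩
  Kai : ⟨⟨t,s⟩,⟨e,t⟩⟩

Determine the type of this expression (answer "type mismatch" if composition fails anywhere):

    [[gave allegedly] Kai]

At [gave allegedly], allegedly : ⟨⟨e,⟨s,s⟩⟩,⟨t,s⟩⟩ takes gave : ⟨e,⟨s,s⟩⟩, giving ⟨t,s⟩.
At [[gave allegedly] Kai], Kai : ⟨⟨t,s⟩,⟨e,t⟩⟩ takes [gave allegedly] : ⟨t,s⟩, giving ⟨e,t⟩.

⟨e,t⟩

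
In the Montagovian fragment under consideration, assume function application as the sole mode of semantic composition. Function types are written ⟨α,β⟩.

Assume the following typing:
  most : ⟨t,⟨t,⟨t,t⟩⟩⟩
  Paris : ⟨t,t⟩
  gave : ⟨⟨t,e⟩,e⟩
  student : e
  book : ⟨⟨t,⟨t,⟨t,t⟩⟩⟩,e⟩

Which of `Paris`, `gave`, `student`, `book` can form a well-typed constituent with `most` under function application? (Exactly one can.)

Paris : ⟨t,t⟩ — neither side's domain matches the other.
gave : ⟨⟨t,e⟩,e⟩ — neither side's domain matches the other.
student : e — neither side's domain matches the other.
book — combines: book : ⟨⟨t,⟨t,⟨t,t⟩⟩⟩,e⟩ takes most : ⟨t,⟨t,⟨t,t⟩⟩⟩ as argument, giving e.

book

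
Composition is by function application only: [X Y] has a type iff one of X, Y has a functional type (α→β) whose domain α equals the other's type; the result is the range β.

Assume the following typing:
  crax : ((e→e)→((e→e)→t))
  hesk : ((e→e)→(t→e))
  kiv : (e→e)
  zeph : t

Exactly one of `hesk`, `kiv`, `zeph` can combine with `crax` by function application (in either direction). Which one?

hesk : ((e→e)→(t→e)) — does not combine with crax.
kiv — combines: crax : ((e→e)→((e→e)→t)) takes kiv : (e→e) as argument, giving ((e→e)→t).
zeph : t — does not combine with crax.

kiv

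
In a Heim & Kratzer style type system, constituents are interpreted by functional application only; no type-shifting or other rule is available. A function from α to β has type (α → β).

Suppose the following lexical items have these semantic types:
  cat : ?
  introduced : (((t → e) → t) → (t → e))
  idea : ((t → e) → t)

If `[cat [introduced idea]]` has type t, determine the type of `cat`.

For [cat [introduced idea]] to have type t with [introduced idea] of type (t → e), cat must be the function: cat : ((t → e) → t).

((t → e) → t)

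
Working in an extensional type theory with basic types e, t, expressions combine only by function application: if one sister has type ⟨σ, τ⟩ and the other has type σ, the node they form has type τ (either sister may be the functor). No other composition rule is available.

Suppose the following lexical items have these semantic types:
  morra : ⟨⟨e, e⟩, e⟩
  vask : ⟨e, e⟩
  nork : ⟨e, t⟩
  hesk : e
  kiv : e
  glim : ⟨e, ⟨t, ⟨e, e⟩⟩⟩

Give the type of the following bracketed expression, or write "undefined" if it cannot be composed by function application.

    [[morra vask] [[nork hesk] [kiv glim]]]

e

At [morra vask], morra : ⟨⟨e, e⟩, e⟩ takes vask : ⟨e, e⟩, giving e.
At [nork hesk], nork : ⟨e, t⟩ takes hesk : e, giving t.
At [kiv glim], glim : ⟨e, ⟨t, ⟨e, e⟩⟩⟩ takes kiv : e, giving ⟨t, ⟨e, e⟩⟩.
At [[nork hesk] [kiv glim]], [kiv glim] : ⟨t, ⟨e, e⟩⟩ takes [nork hesk] : t, giving ⟨e, e⟩.
At [[morra vask] [[nork hesk] [kiv glim]]], [[nork hesk] [kiv glim]] : ⟨e, e⟩ takes [morra vask] : e, giving e.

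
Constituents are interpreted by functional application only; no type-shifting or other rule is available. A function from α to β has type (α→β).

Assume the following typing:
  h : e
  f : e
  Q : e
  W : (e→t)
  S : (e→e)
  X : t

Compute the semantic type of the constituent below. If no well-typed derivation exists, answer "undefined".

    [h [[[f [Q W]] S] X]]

undefined

[Q W] — W of type (e→t) combines with Q of type e: type t.
[f [Q W]]: e and t cannot combine by function application — type clash.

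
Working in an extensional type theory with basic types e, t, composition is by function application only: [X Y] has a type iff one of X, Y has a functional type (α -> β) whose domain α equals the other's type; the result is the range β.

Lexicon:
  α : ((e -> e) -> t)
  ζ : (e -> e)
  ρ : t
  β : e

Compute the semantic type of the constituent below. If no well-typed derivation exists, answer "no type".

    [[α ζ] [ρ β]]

[α ζ] — α of type ((e -> e) -> t) combines with ζ of type (e -> e): type t.
At [ρ β]: neither t nor e can take the other as argument; the node is ill-typed.

no type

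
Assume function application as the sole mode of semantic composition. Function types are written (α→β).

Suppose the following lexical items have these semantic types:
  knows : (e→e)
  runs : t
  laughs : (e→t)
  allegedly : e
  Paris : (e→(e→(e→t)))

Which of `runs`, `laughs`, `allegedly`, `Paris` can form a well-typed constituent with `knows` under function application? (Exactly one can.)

runs : t — neither side's domain matches the other.
laughs : (e→t) — neither side's domain matches the other.
allegedly — combines: knows : (e→e) takes allegedly : e as argument, giving e.
Paris : (e→(e→(e→t))) — neither side's domain matches the other.

allegedly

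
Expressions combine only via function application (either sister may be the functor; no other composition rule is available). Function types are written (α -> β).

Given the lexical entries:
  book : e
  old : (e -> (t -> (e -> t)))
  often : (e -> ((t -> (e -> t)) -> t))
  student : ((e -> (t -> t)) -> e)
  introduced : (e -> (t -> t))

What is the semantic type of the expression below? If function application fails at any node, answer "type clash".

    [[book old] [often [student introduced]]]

t

[book old]: (e -> (t -> (e -> t))) applied to e yields (t -> (e -> t)).
[student introduced]: ((e -> (t -> t)) -> e) applied to (e -> (t -> t)) yields e.
[often [student introduced]]: (e -> ((t -> (e -> t)) -> t)) applied to e yields ((t -> (e -> t)) -> t).
[[book old] [often [student introduced]]]: ((t -> (e -> t)) -> t) applied to (t -> (e -> t)) yields t.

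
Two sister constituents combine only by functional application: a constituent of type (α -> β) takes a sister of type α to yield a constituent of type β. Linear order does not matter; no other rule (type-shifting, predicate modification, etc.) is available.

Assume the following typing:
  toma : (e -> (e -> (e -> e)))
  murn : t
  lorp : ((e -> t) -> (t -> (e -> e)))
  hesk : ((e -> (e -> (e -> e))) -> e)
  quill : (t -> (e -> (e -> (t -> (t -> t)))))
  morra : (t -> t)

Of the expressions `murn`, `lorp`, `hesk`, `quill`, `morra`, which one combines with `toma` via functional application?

hesk

murn : t — neither side's domain matches the other.
lorp : ((e -> t) -> (t -> (e -> e))) — neither side's domain matches the other.
hesk — combines: hesk : ((e -> (e -> (e -> e))) -> e) takes toma : (e -> (e -> (e -> e))) as argument, giving e.
quill : (t -> (e -> (e -> (t -> (t -> t))))) — neither side's domain matches the other.
morra : (t -> t) — neither side's domain matches the other.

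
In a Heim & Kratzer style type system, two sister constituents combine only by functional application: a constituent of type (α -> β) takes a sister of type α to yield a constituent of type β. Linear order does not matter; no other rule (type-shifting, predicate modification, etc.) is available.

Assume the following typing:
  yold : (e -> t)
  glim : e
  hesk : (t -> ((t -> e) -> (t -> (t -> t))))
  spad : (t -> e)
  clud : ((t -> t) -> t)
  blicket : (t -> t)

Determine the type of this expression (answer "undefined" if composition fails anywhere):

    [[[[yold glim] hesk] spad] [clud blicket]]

[yold glim]: yold is (e -> t), glim is e; result t.
[[yold glim] hesk]: hesk is (t -> ((t -> e) -> (t -> (t -> t)))), [yold glim] is t; result ((t -> e) -> (t -> (t -> t))).
[[[yold glim] hesk] spad]: [[yold glim] hesk] is ((t -> e) -> (t -> (t -> t))), spad is (t -> e); result (t -> (t -> t)).
[clud blicket]: clud is ((t -> t) -> t), blicket is (t -> t); result t.
[[[[yold glim] hesk] spad] [clud blicket]]: [[[yold glim] hesk] spad] is (t -> (t -> t)), [clud blicket] is t; result (t -> t).

(t -> t)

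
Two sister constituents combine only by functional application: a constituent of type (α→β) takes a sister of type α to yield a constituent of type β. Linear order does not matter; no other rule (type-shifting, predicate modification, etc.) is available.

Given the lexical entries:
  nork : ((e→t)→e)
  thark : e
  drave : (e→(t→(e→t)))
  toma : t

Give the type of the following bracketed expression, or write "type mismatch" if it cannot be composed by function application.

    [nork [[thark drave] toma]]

e

[thark drave]: functor drave : (e→(t→(e→t))), argument thark : e; result (t→(e→t)).
[[thark drave] toma]: functor [thark drave] : (t→(e→t)), argument toma : t; result (e→t).
[nork [[thark drave] toma]]: functor nork : ((e→t)→e), argument [[thark drave] toma] : (e→t); result e.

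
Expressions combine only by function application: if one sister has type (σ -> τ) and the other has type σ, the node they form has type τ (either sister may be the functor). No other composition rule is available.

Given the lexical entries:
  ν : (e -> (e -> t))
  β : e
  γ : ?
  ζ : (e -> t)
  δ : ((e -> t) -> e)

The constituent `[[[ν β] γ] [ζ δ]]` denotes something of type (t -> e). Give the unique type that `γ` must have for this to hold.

((e -> t) -> (e -> (t -> e)))

For [[[ν β] γ] [ζ δ]] to have type (t -> e) with [ζ δ] of type e, [[ν β] γ] must be the function: [[ν β] γ] : (e -> (t -> e)).
For [[ν β] γ] to have type (e -> (t -> e)) with [ν β] of type (e -> t), γ must be the function: γ : ((e -> t) -> (e -> (t -> e))).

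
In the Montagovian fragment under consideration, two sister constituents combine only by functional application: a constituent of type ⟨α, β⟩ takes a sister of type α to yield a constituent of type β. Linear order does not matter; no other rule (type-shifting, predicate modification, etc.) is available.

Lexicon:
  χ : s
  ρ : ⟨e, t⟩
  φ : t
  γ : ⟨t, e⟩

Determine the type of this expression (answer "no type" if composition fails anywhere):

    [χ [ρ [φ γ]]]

At [φ γ], γ : ⟨t, e⟩ takes φ : t, giving e.
At [ρ [φ γ]], ρ : ⟨e, t⟩ takes [φ γ] : e, giving t.
[χ [ρ [φ γ]]]: s with t — neither is a function whose domain matches the other; composition fails here.

no type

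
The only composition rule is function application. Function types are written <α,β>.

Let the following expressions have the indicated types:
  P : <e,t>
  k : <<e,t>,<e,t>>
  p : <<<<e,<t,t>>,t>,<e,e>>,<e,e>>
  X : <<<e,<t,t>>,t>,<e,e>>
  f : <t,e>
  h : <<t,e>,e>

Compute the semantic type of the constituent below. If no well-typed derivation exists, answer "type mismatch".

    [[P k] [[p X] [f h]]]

t

At [P k], k : <<e,t>,<e,t>> takes P : <e,t>, giving <e,t>.
At [p X], p : <<<<e,<t,t>>,t>,<e,e>>,<e,e>> takes X : <<<e,<t,t>>,t>,<e,e>>, giving <e,e>.
At [f h], h : <<t,e>,e> takes f : <t,e>, giving e.
At [[p X] [f h]], [p X] : <e,e> takes [f h] : e, giving e.
At [[P k] [[p X] [f h]]], [P k] : <e,t> takes [[p X] [f h]] : e, giving t.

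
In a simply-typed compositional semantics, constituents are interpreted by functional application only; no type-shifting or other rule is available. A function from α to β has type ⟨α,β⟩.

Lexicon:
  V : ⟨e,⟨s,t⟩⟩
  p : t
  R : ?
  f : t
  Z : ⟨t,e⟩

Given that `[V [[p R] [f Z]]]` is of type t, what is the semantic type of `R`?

For [V [[p R] [f Z]]] to have type t with V of type ⟨e,⟨s,t⟩⟩, [[p R] [f Z]] must be the function: [[p R] [f Z]] : ⟨⟨e,⟨s,t⟩⟩,t⟩.
For [[p R] [f Z]] to have type ⟨⟨e,⟨s,t⟩⟩,t⟩ with [f Z] of type e, [p R] must be the function: [p R] : ⟨e,⟨⟨e,⟨s,t⟩⟩,t⟩⟩.
For [p R] to have type ⟨e,⟨⟨e,⟨s,t⟩⟩,t⟩⟩ with p of type t, R must be the function: R : ⟨t,⟨e,⟨⟨e,⟨s,t⟩⟩,t⟩⟩⟩.

⟨t,⟨e,⟨⟨e,⟨s,t⟩⟩,t⟩⟩⟩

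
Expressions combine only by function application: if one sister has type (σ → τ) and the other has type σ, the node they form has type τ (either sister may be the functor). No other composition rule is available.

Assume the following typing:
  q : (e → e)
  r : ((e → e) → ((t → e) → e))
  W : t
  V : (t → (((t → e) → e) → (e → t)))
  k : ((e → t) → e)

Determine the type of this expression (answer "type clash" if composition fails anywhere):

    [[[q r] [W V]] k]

e

[q r]: r is ((e → e) → ((t → e) → e)), q is (e → e); result ((t → e) → e).
[W V]: V is (t → (((t → e) → e) → (e → t))), W is t; result (((t → e) → e) → (e → t)).
[[q r] [W V]]: [W V] is (((t → e) → e) → (e → t)), [q r] is ((t → e) → e); result (e → t).
[[[q r] [W V]] k]: k is ((e → t) → e), [[q r] [W V]] is (e → t); result e.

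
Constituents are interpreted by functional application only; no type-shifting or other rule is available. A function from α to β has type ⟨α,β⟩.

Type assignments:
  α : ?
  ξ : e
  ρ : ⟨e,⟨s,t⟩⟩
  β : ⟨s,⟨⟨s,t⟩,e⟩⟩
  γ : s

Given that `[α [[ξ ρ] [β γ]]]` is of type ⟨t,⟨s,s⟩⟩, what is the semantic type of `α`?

[α [[ξ ρ] [β γ]]] must have type ⟨t,⟨s,s⟩⟩. The sister [[ξ ρ] [β γ]] has type e; that is not a function onto ⟨t,⟨s,s⟩⟩, so α must be the functor, of type ⟨e,⟨t,⟨s,s⟩⟩⟩.

⟨e,⟨t,⟨s,s⟩⟩⟩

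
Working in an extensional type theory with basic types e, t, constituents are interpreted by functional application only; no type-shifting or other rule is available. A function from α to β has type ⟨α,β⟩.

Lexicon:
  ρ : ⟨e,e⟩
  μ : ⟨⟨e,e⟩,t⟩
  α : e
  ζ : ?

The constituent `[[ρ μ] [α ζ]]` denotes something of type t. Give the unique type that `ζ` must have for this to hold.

[[ρ μ] [α ζ]] must have type t. The sister [ρ μ] has type t; that is not a function onto t, so [α ζ] must be the functor, of type ⟨t,t⟩.
[α ζ] must have type ⟨t,t⟩. The sister α has type e; that is not a function onto ⟨t,t⟩, so ζ must be the functor, of type ⟨e,⟨t,t⟩⟩.

⟨e,⟨t,t⟩⟩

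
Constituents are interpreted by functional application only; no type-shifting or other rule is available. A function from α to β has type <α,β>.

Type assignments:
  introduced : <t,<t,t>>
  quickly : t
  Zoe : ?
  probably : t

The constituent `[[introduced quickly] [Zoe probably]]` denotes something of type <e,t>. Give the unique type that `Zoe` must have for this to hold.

[[introduced quickly] [Zoe probably]] must have type <e,t>. The sister [introduced quickly] has type <t,t>; that is not a function onto <e,t>, so [Zoe probably] must be the functor, of type <<t,t>,<e,t>>.
[Zoe probably] must have type <<t,t>,<e,t>>. The sister probably has type t; that is not a function onto <<t,t>,<e,t>>, so Zoe must be the functor, of type <t,<<t,t>,<e,t>>>.

<t,<<t,t>,<e,t>>>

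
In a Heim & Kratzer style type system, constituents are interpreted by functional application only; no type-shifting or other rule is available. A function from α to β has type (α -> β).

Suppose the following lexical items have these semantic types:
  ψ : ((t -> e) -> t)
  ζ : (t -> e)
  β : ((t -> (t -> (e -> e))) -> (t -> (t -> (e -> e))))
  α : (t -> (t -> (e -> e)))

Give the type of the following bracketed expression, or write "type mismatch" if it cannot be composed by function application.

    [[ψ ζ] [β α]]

[ψ ζ]: ((t -> e) -> t) applied to (t -> e) yields t.
[β α]: ((t -> (t -> (e -> e))) -> (t -> (t -> (e -> e)))) applied to (t -> (t -> (e -> e))) yields (t -> (t -> (e -> e))).
[[ψ ζ] [β α]]: (t -> (t -> (e -> e))) applied to t yields (t -> (e -> e)).

(t -> (e -> e))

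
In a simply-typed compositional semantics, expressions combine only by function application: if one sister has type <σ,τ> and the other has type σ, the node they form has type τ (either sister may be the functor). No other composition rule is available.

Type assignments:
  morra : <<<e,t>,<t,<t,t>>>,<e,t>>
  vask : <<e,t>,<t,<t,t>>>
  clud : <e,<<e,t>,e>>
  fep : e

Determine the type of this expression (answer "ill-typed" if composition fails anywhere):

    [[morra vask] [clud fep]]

[morra vask]: <<<e,t>,<t,<t,t>>>,<e,t>> applied to <<e,t>,<t,<t,t>>> yields <e,t>.
[clud fep]: <e,<<e,t>,e>> applied to e yields <<e,t>,e>.
[[morra vask] [clud fep]]: <<e,t>,e> applied to <e,t> yields e.

e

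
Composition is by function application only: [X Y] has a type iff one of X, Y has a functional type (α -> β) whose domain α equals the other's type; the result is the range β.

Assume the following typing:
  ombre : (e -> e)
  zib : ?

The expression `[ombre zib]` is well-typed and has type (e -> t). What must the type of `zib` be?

((e -> e) -> (e -> t))

For [ombre zib] to have type (e -> t) with ombre of type (e -> e), zib must be the function: zib : ((e -> e) -> (e -> t)).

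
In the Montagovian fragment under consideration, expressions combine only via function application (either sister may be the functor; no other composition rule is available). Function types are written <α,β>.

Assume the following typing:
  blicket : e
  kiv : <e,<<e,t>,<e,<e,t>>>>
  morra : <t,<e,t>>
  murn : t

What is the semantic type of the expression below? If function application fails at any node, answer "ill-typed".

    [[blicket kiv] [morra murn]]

<e,<e,t>>

[blicket kiv]: functor kiv : <e,<<e,t>,<e,<e,t>>>>, argument blicket : e; result <<e,t>,<e,<e,t>>>.
[morra murn]: functor morra : <t,<e,t>>, argument murn : t; result <e,t>.
[[blicket kiv] [morra murn]]: functor [blicket kiv] : <<e,t>,<e,<e,t>>>, argument [morra murn] : <e,t>; result <e,<e,t>>.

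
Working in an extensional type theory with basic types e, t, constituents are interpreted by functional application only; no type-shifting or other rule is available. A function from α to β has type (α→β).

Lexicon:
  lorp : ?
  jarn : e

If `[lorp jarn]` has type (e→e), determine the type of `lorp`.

For [lorp jarn] to have type (e→e) with jarn of type e, lorp must be the function: lorp : (e→(e→e)).

(e→(e→e))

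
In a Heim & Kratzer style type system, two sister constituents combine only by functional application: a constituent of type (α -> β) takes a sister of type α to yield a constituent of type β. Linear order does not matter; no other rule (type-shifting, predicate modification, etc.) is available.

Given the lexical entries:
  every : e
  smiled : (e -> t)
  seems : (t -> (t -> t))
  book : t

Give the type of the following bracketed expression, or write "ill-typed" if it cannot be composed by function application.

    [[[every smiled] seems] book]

At [every smiled], smiled : (e -> t) takes every : e, giving t.
At [[every smiled] seems], seems : (t -> (t -> t)) takes [every smiled] : t, giving (t -> t).
At [[[every smiled] seems] book], [[every smiled] seems] : (t -> t) takes book : t, giving t.

t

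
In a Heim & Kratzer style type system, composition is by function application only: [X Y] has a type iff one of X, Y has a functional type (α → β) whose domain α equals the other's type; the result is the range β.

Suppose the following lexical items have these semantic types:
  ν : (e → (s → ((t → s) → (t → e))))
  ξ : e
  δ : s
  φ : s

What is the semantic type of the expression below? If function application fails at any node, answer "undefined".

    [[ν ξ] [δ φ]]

[ν ξ] — ν of type (e → (s → ((t → s) → (t → e)))) combines with ξ of type e: type (s → ((t → s) → (t → e))).
[δ φ]: s with s — neither is a function whose domain matches the other; composition fails here.

undefined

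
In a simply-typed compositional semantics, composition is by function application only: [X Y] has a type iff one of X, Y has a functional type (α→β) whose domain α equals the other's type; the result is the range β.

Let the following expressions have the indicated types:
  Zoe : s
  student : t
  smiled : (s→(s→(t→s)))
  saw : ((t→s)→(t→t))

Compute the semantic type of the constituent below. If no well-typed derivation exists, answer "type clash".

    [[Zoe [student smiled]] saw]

type clash

[student smiled]: t and (s→(s→(t→s))) cannot combine by function application — type clash.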